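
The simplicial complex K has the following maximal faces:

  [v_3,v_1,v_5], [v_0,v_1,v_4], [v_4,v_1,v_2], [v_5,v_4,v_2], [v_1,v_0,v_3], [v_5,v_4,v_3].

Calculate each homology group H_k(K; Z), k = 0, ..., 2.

K has 6 vertices, 12 edges, 6 triangles.
rank ∂_0 = 0, rank ∂_1 = 5 ⇒ b_0 = 6 − 0 − 5 = 1; all invariant factors of ∂_1 are 1 so no torsion. So H_0 = Z.
rank ∂_1 = 5, rank ∂_2 = 6 ⇒ b_1 = 12 − 5 − 6 = 1; all invariant factors of ∂_2 are 1 so no torsion. So H_1 = Z.
rank ∂_2 = 6, rank ∂_3 = 0 ⇒ b_2 = 6 − 6 − 0 = 0. So H_2 = 0.

H_0 = Z,  H_1 = Z,  H_2 = 0.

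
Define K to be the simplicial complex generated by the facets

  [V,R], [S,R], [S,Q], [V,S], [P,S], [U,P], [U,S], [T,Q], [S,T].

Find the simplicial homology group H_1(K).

H_1 ≅ Z^3.

Order the vertices as P < Q < R < S < T < U < V. Listing each simplex with vertices in this order, K has dimension 1 with simplices:

  0-simplices (7): P, Q, R, S, T, U, V
  1-simplices (9): PS, PU, QS, QT, RS, RV, ST, SU, SV

giving chain groups C_0 ≅ Z^7, C_1 ≅ Z^9.

The boundary map ∂_1: C_1 → C_0 maps an edge to its endpoints' difference, ∂[p,q] = q − p. For instance
  ∂SU = U − S.
This gives a 7×9 integer matrix of rank 6; reducing to Smith normal form yields diagonal entries (1,1,1,1,1,1).

From H_k ≅ ker(∂_k) / im(∂_{k+1}) we obtain:

  H_1: rank ker ∂_1 − rank ∂_2 = (9 − 6) − 0 = 3, and there is no ∂_2, so H_1 ≅ Z^3.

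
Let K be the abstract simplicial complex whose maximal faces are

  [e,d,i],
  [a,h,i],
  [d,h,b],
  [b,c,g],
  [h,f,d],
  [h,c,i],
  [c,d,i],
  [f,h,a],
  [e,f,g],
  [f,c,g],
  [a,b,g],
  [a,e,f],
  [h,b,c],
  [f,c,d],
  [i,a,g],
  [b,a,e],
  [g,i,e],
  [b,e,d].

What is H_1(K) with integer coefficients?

H_1 = Z ⊕ Z/2.

Fix the vertex order a < b < c < d < e < f < g < h < i and write every simplex with vertices in increasing order. Then dim K = 2 and the simplices of K are:

  0-simplices (9): a, b, c, d, e, f, g, h, i
  1-simplices (27): ab, ae, af, ag, ah, ai, bc, bd, be, bg, bh, cd, cf, cg, ch, ci, de, df, dh, di, ef, eg, ei, fg, fh, gi, hi
  2-simplices (18): abe, abg, aef, afh, agi, ahi, bcg, bch, bde, bdh, cdf, cdi, cfg, chi, dei, dfh, efg, egi

giving chain groups C_0 ≅ Z^9, C_1 ≅ Z^27, C_2 ≅ Z^18.

Boundary ∂_1: C_1 → C_0 sends each edge [p,q] (with p < q) to q − p.
The 9×27 boundary matrix has rank 8 and Smith normal form diag(1,1,1,1,1,1,1,1).

∂_2: C_2 → C_1 acts by ∂[p,q,r] = [q,r] − [p,r] + [p,q]. For instance
  ∂cfg = fg − cg + cf,
  ∂chi = hi − ci + ch.
The 27×18 boundary matrix has rank 18 and Smith normal form diag(1,1,1,1,1,1,1,1,1,1,1,1,1,1,1,1,1,2).

From H_k ≅ ker(∂_k) / im(∂_{k+1}) we obtain:

  H_1: rank ker ∂_1 − rank ∂_2 = (27 − 8) − 18 = 1, and ∂_2 has invariant factor 2 > 1, so H_1 ≅ Z ⊕ Z/2.

(K is a triangulation of the Klein bottle.)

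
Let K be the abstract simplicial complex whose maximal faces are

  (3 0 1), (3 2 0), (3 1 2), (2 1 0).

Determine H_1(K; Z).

Take the total order 0 < 1 < 2 < 3 on the vertex set. Then K (dimension 2) consists of the simplices:

  0-simplices (4): [0], [1], [2], [3]
  1-simplices (6): [0,1], [0,2], [0,3], [1,2], [1,3], [2,3]
  2-simplices (4): [0,1,2], [0,1,3], [0,2,3], [1,2,3]

Hence C_0 ≅ Z^4, C_1 ≅ Z^6, C_2 ≅ Z^4.

Boundary ∂_1: C_1 → C_0 is given by ∂[p,q] = [q] − [p]. For instance
  ∂[2,3] = [3] − [2].
This gives a 4×6 integer matrix of rank 3; reducing to Smith normal form yields diagonal entries (1,1,1).

∂_2: C_2 → C_1 maps a triangle to the signed sum of its edges. For instance
  ∂[0,2,3] = [2,3] − [0,3] + [0,2],
  ∂[1,2,3] = [2,3] − [1,3] + [1,2].
As a 6×4 matrix over Z this has rank 3, with invariant factors (1,1,1).

Reading off H_k = ker ∂_k / im ∂_{k+1}:

  H_1: rank ker ∂_1 − rank ∂_2 = (6 − 3) − 3 = 0, and the invariant factors of ∂_2 are all 1, so H_1 ≅ 0.

H_1 = 0.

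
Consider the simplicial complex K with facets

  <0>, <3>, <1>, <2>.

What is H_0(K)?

Take the total order 0 < 1 < 2 < 3 on the vertex set. Then K (dimension 0) consists of the simplices:

  0-simplices (4): [0], [1], [2], [3]

so the chain groups are C_0 ≅ Z^4.

Computing H_k = (kernel of ∂_k) / (image of ∂_{k+1}):

  H_0: rank C_0 − rank ∂_1 = 4 − 0 = 4, and there is no ∂_1, so H_0 = Z^4.

H_0 = Z^4.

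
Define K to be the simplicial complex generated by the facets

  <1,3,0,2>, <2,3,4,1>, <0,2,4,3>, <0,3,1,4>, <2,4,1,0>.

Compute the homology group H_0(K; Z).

H_0 ≅ Z.

Fix the vertex order 0 < 1 < 2 < 3 < 4 and write every simplex with vertices in increasing order. Then dim K = 3 and the simplices of K are:

  0-simplices (5): [0], [1], [2], [3], [4]
  1-simplices (10): [0,1], [0,2], [0,3], [0,4], [1,2], [1,3], [1,4], [2,3], [2,4], [3,4]
  2-simplices (10): [0,1,2], [0,1,3], [0,1,4], [0,2,3], [0,2,4], [0,3,4], [1,2,3], [1,2,4], [1,3,4], [2,3,4]
  3-simplices (5): [0,1,2,3], [0,1,2,4], [0,1,3,4], [0,2,3,4], [1,2,3,4]

so the chain groups are C_0 ≅ Z^5, C_1 ≅ Z^10, C_2 ≅ Z^10, C_3 ≅ Z^5.

The boundary map ∂_1: C_1 → C_0 sends each edge [p,q] (with p < q) to q − p.
This gives a 5×10 integer matrix of rank 4; reducing to Smith normal form yields diagonal entries (1,1,1,1).

∂_2: C_2 → C_1 sends each 2-simplex [p,q,r] to [q,r] − [p,r] + [p,q]. For instance
  ∂[0,1,2] = [1,2] − [0,2] + [0,1],
  ∂[1,3,4] = [3,4] − [1,4] + [1,3].
As a 10×10 matrix over Z this has rank 6, with invariant factors (1,1,1,1,1,1).

∂_3: C_3 → C_2 sends each 3-simplex σ to the alternating sum Σ_i (−1)^i (σ with its i-th vertex removed). For instance
  ∂[0,1,2,3] = [1,2,3] − [0,2,3] + [0,1,3] − [0,1,2],
  ∂[0,2,3,4] = [2,3,4] − [0,3,4] + [0,2,4] − [0,2,3].
The resulting 10×5 matrix has rank 4, and its Smith normal form has invariant factors (1,1,1,1).

From H_k ≅ ker(∂_k) / im(∂_{k+1}) we obtain:

  H_0: rank C_0 − rank ∂_1 = 5 − 4 = 1, and the invariant factors of ∂_1 are all 1, so H_0 = Z.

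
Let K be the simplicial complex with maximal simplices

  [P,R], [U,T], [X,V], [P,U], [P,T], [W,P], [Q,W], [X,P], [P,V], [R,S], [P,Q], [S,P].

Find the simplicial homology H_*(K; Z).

H_0 = Z,  H_1 = Z^4.

Order the vertices as P < Q < R < S < T < U < V < W < X. Listing each simplex with vertices in this order, K has dimension 1 with simplices:

  0-simplices (9): P, Q, R, S, T, U, V, W, X
  1-simplices (12): PQ, PR, PS, PT, PU, PV, PW, PX, QW, RS, TU, VX

giving chain groups C_0 ≅ Z^9, C_1 ≅ Z^12.

∂_1: C_1 → C_0 is given by ∂[p,q] = [q] − [p]. For instance
  ∂PQ = Q − P.
As a 9×12 matrix over Z this has rank 8, with invariant factors (1,1,1,1,1,1,1,1).

From H_k ≅ ker(∂_k) / im(∂_{k+1}) we obtain:

  H_0: rank C_0 − rank ∂_1 = 9 − 8 = 1, and the invariant factors of ∂_1 are all 1, so H_0 ≅ Z.
  H_1: rank ker ∂_1 − rank ∂_2 = (12 − 8) − 0 = 4, and there is no ∂_2, so H_1 ≅ Z^4.

As a check, the Euler characteristic is 9 − 12 = -3, which agrees with 1 − 4 = -3.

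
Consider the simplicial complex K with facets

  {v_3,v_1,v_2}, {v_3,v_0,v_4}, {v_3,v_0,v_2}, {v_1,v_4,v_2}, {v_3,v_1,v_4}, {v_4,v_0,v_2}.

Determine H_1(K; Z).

H_1 = 0.

Fix the vertex order v_0 < v_1 < v_2 < v_3 < v_4 and write every simplex with vertices in increasing order. Then dim K = 2 and the simplices of K are:

  0-simplices (5): [v_0], [v_1], [v_2], [v_3], [v_4]
  1-simplices (9): [v_0,v_2], [v_0,v_3], [v_0,v_4], [v_1,v_2], [v_1,v_3], [v_1,v_4], [v_2,v_3], [v_2,v_4], [v_3,v_4]
  2-simplices (6): [v_0,v_2,v_3], [v_0,v_2,v_4], [v_0,v_3,v_4], [v_1,v_2,v_3], [v_1,v_2,v_4], [v_1,v_3,v_4]

Hence C_0 ≅ Z^5, C_1 ≅ Z^9, C_2 ≅ Z^6.

∂_1: C_1 → C_0 is given by ∂[p,q] = [q] − [p]. For instance
  ∂[v_1,v_2] = [v_2] − [v_1].
The 5×9 boundary matrix has rank 4 and Smith normal form diag(1,1,1,1).

∂_2: C_2 → C_1 sends each 2-simplex [p,q,r] to [q,r] − [p,r] + [p,q]. For instance
  ∂[v_1,v_2,v_4] = [v_2,v_4] − [v_1,v_4] + [v_1,v_2],
  ∂[v_1,v_3,v_4] = [v_3,v_4] − [v_1,v_4] + [v_1,v_3].
This gives a 9×6 integer matrix of rank 5; reducing to Smith normal form yields diagonal entries (1,1,1,1,1).

Now H_k = ker ∂_k / im ∂_{k+1}, so:

  H_1: rank ker ∂_1 − rank ∂_2 = (9 − 4) − 5 = 0, and the invariant factors of ∂_2 are all 1, so H_1 ≅ 0.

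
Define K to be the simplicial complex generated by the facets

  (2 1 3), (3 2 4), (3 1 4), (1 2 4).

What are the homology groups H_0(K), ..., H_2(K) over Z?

H_0 ≅ Z,  H_1 = 0,  H_2 ≅ Z.

Order the vertices as 1 < 2 < 3 < 4. Listing each simplex with vertices in this order, K has dimension 2 with simplices:

  0-simplices (4): [1], [2], [3], [4]
  1-simplices (6): [1,2], [1,3], [1,4], [2,3], [2,4], [3,4]
  2-simplices (4): [1,2,3], [1,2,4], [1,3,4], [2,3,4]

giving chain groups C_0 ≅ Z^4, C_1 ≅ Z^6, C_2 ≅ Z^4.

Boundary ∂_1: C_1 → C_0 is given by ∂[p,q] = [q] − [p].
This gives a 4×6 integer matrix of rank 3; reducing to Smith normal form yields diagonal entries (1,1,1).

The boundary map ∂_2: C_2 → C_1 maps a triangle to the signed sum of its edges. For instance
  ∂[1,2,4] = [2,4] − [1,4] + [1,2],
  ∂[2,3,4] = [3,4] − [2,4] + [2,3].
As a 6×4 matrix over Z this has rank 3, with invariant factors (1,1,1).

Computing H_k = (kernel of ∂_k) / (image of ∂_{k+1}):

  H_0: rank C_0 − rank ∂_1 = 4 − 3 = 1, and the invariant factors of ∂_1 are all 1, so H_0 = Z.
  H_1: rank ker ∂_1 − rank ∂_2 = (6 − 3) − 3 = 0, and the invariant factors of ∂_2 are all 1, so H_1 = 0.
  H_2: rank ker ∂_2 − rank ∂_3 = (4 − 3) − 0 = 1, and there is no ∂_3, so H_2 = Z.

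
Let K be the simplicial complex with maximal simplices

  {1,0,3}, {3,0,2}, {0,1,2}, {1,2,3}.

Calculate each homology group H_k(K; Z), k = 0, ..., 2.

H_0 = Z,  H_1 = 0,  H_2 = Z.

We work with the vertex ordering 0 < 1 < 2 < 3. The simplices of K, each written with vertices in increasing order, are:

  0-simplices (4): [0], [1], [2], [3]
  1-simplices (6): [0,1], [0,2], [0,3], [1,2], [1,3], [2,3]
  2-simplices (4): [0,1,2], [0,1,3], [0,2,3], [1,2,3]

so the chain groups are C_0 ≅ Z^4, C_1 ≅ Z^6, C_2 ≅ Z^4.

Boundary ∂_1: C_1 → C_0 is given by ∂[p,q] = [q] − [p]. For instance
  ∂[2,3] = [3] − [2].
The resulting 4×6 matrix has rank 3, and its Smith normal form has invariant factors (1,1,1).

The boundary map ∂_2: C_2 → C_1 acts by ∂[p,q,r] = [q,r] − [p,r] + [p,q]. For instance
  ∂[1,2,3] = [2,3] − [1,3] + [1,2],
  ∂[0,1,3] = [1,3] − [0,3] + [0,1].
As a 6×4 matrix over Z this has rank 3, with invariant factors (1,1,1).

Reading off H_k = ker ∂_k / im ∂_{k+1}:

  H_0: rank C_0 − rank ∂_1 = 4 − 3 = 1, and the invariant factors of ∂_1 are all 1, so H_0 ≅ Z.
  H_1: rank ker ∂_1 − rank ∂_2 = (6 − 3) − 3 = 0, and the invariant factors of ∂_2 are all 1, so H_1 ≅ 0.
  H_2: rank ker ∂_2 − rank ∂_3 = (4 − 3) − 0 = 1, and there is no ∂_3, so H_2 ≅ Z.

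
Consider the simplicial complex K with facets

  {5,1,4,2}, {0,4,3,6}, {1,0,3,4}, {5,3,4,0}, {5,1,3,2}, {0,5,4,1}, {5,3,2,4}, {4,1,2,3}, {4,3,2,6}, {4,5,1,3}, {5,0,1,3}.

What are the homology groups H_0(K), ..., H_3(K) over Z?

Order the vertices as 0 < 1 < 2 < 3 < 4 < 5 < 6. Listing each simplex with vertices in this order, K has dimension 3 with simplices:

  0-simplices (7): [0], [1], [2], [3], [4], [5], [6]
  1-simplices (18): [0,1], [0,3], [0,4], [0,5], [0,6], [1,2], [1,3], [1,4], [1,5], [2,3], [2,4], [2,5], [2,6], [3,4], [3,5], [3,6], [4,5], [4,6]
  2-simplices (21): (21 of them)
  3-simplices (11): [0,1,3,4], [0,1,3,5], [0,1,4,5], [0,3,4,5], [0,3,4,6], [1,2,3,4], [1,2,3,5], [1,2,4,5], [1,3,4,5], [2,3,4,5], [2,3,4,6]

giving chain groups C_0 ≅ Z^7, C_1 ≅ Z^18, C_2 ≅ Z^21, C_3 ≅ Z^11.

Boundary ∂_1: C_1 → C_0 maps an edge to its endpoints' difference, ∂[p,q] = q − p. For instance
  ∂[1,4] = [4] − [1].
The resulting 7×18 matrix has rank 6, and its Smith normal form has invariant factors (1,1,1,1,1,1).

Boundary ∂_2: C_2 → C_1 acts by ∂[p,q,r] = [q,r] − [p,r] + [p,q]. For instance
  ∂[0,4,5] = [4,5] − [0,5] + [0,4],
  ∂[2,4,5] = [4,5] − [2,5] + [2,4].
The 18×21 boundary matrix has rank 12 and Smith normal form diag(1,1,1,1,1,1,1,1,1,1,1,1).

The boundary map ∂_3: C_3 → C_2 sends each 3-simplex σ to the alternating sum Σ_i (−1)^i (σ with its i-th vertex removed). For instance
  ∂[1,2,3,4] = [2,3,4] − [1,3,4] + [1,2,4] − [1,2,3],
  ∂[1,2,4,5] = [2,4,5] − [1,4,5] + [1,2,5] − [1,2,4].
The 21×11 boundary matrix has rank 9 and Smith normal form diag(1,1,1,1,1,1,1,1,1).

Now H_k = ker ∂_k / im ∂_{k+1}, so:

  H_0: rank C_0 − rank ∂_1 = 7 − 6 = 1, and the invariant factors of ∂_1 are all 1, so H_0 ≅ Z.
  H_1: rank ker ∂_1 − rank ∂_2 = (18 − 6) − 12 = 0, and the invariant factors of ∂_2 are all 1, so H_1 ≅ 0.
  H_2: rank ker ∂_2 − rank ∂_3 = (21 − 12) − 9 = 0, and the invariant factors of ∂_3 are all 1, so H_2 ≅ 0.
  H_3: rank ker ∂_3 − rank ∂_4 = (11 − 9) − 0 = 2, and there is no ∂_4, so H_3 ≅ Z^2.

H_0 = Z,  H_1 = 0,  H_2 = 0,  H_3 = Z^2.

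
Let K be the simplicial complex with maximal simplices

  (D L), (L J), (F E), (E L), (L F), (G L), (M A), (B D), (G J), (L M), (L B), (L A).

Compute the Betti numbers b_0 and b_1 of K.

b_0 = 1, b_1 = 4.

K has 9 vertices, 12 edges.
rank ∂_0 = 0, rank ∂_1 = 8 ⇒ b_0 = 9 − 0 − 8 = 1; all invariant factors of ∂_1 are 1 so no torsion. So H_0 = Z.
rank ∂_1 = 8, rank ∂_2 = 0 ⇒ b_1 = 12 − 8 − 0 = 4. So H_1 = Z^4.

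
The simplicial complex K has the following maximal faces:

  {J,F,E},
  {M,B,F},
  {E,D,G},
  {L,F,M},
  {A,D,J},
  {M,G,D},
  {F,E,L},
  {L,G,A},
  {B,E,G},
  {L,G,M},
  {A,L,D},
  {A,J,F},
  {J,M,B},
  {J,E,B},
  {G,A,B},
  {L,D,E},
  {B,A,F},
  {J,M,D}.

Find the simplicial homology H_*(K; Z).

H_0 ≅ Z,  H_1 ≅ Z × Z/2,  H_2 = 0.

Order the vertices as A < B < D < E < F < G < J < L < M. Listing each simplex with vertices in this order, K has dimension 2 with simplices:

  0-simplices (9): A, B, D, E, F, G, J, L, M
  1-simplices (27): AB, AD, AF, AG, AJ, AL, BE, BF, BG, BJ, BM, DE, DG, DJ, DL, DM, EF, EG, EJ, EL, FJ, FL, FM, GL, GM, JM, LM
  2-simplices (18): ABF, ABG, ADJ, ADL, AFJ, AGL, BEG, BEJ, BFM, BJM, DEG, DEL, DGM, DJM, EFJ, EFL, FLM, GLM

so the chain groups are C_0 ≅ Z^9, C_1 ≅ Z^27, C_2 ≅ Z^18.

The boundary map ∂_1: C_1 → C_0 maps an edge to its endpoints' difference, ∂[p,q] = q − p. For instance
  ∂AJ = J − A.
The 9×27 boundary matrix has rank 8 and Smith normal form diag(1,1,1,1,1,1,1,1).

The boundary map ∂_2: C_2 → C_1 sends each 2-simplex [p,q,r] to [q,r] − [p,r] + [p,q]. For instance
  ∂EFL = FL − EL + EF,
  ∂ABG = BG − AG + AB.
This gives a 27×18 integer matrix of rank 18; reducing to Smith normal form yields diagonal entries (1,1,1,1,1,1,1,1,1,1,1,1,1,1,1,1,1,2).

Reading off H_k = ker ∂_k / im ∂_{k+1}:

  H_0: rank C_0 − rank ∂_1 = 9 − 8 = 1, and the invariant factors of ∂_1 are all 1, so H_0 ≅ Z.
  H_1: rank ker ∂_1 − rank ∂_2 = (27 − 8) − 18 = 1, and ∂_2 has invariant factor 2 > 1, so H_1 ≅ Z × Z/2.
  H_2: rank ker ∂_2 − rank ∂_3 = (18 − 18) − 0 = 0, and there is no ∂_3, so H_2 ≅ 0.

(K is a triangulation of the Klein bottle.)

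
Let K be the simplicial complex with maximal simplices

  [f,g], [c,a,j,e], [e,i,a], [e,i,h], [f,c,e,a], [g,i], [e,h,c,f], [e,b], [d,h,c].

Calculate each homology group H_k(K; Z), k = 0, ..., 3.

Fix the vertex order a < b < c < d < e < f < g < h < i < j and write every simplex with vertices in increasing order. Then dim K = 3 and the simplices of K are:

  0-simplices (10): a, b, c, d, e, f, g, h, i, j
  1-simplices (20): ac, ae, af, ai, aj, be, cd, ce, cf, ch, cj, dh, ef, eh, ei, ej, fg, fh, gi, hi
  2-simplices (13): ace, acf, acj, aef, aei, aej, cdh, cef, ceh, cej, cfh, efh, ehi
  3-simplices (3): acef, acej, cefh

Hence C_0 ≅ Z^10, C_1 ≅ Z^20, C_2 ≅ Z^13, C_3 ≅ Z^3.

∂_1: C_1 → C_0 maps an edge to its endpoints' difference, ∂[p,q] = q − p. For instance
  ∂be = e − b.
This gives a 10×20 integer matrix of rank 9; reducing to Smith normal form yields diagonal entries (1,1,1,1,1,1,1,1,1).

Boundary ∂_2: C_2 → C_1 acts by ∂[p,q,r] = [q,r] − [p,r] + [p,q]. For instance
  ∂acj = cj − aj + ac,
  ∂ace = ce − ae + ac.
The resulting 20×13 matrix has rank 10, and its Smith normal form has invariant factors (1,1,1,1,1,1,1,1,1,1).

Boundary ∂_3: C_3 → C_2 sends each 3-simplex σ to the alternating sum Σ_i (−1)^i (σ with its i-th vertex removed). For instance
  ∂acef = cef − aef + acf − ace,
  ∂acej = cej − aej + acj − ace.
The 13×3 boundary matrix has rank 3 and Smith normal form diag(1,1,1).

Now H_k = ker ∂_k / im ∂_{k+1}, so:

  H_0: rank C_0 − rank ∂_1 = 10 − 9 = 1, and the invariant factors of ∂_1 are all 1, so H_0 = Z.
  H_1: rank ker ∂_1 − rank ∂_2 = (20 − 9) − 10 = 1, and the invariant factors of ∂_2 are all 1, so H_1 = Z.
  H_2: rank ker ∂_2 − rank ∂_3 = (13 − 10) − 3 = 0, and the invariant factors of ∂_3 are all 1, so H_2 = 0.
  H_3: rank ker ∂_3 − rank ∂_4 = (3 − 3) − 0 = 0, and there is no ∂_4, so H_3 = 0.

H_0 ≅ Z,  H_1 ≅ Z,  H_2 = 0,  H_3 = 0.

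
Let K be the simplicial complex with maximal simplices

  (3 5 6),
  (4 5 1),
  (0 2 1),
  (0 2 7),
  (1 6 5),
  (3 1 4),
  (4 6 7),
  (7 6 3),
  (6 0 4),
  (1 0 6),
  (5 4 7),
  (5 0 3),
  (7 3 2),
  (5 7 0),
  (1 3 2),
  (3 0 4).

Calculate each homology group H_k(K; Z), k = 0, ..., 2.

H_0 ≅ Z,  H_1 ≅ Z^2,  H_2 ≅ Z.

Fix the vertex order 0 < 1 < 2 < 3 < 4 < 5 < 6 < 7 and write every simplex with vertices in increasing order. Then dim K = 2 and the simplices of K are:

  0-simplices (8): [0], [1], [2], [3], [4], [5], [6], [7]
  1-simplices (24): (24 of them)
  2-simplices (16): [0,1,2], [0,1,6], [0,2,7], [0,3,4], [0,3,5], [0,4,6], [0,5,7], [1,2,3], [1,3,4], [1,4,5], [1,5,6], [2,3,7], [3,5,6], [3,6,7], [4,5,7], [4,6,7]

Hence C_0 ≅ Z^8, C_1 ≅ Z^24, C_2 ≅ Z^16.

Boundary ∂_1: C_1 → C_0 maps an edge to its endpoints' difference, ∂[p,q] = q − p. For instance
  ∂[1,6] = [6] − [1].
As a 8×24 matrix over Z this has rank 7, with invariant factors (1,1,1,1,1,1,1).

∂_2: C_2 → C_1 maps a triangle to the signed sum of its edges. For instance
  ∂[0,4,6] = [4,6] − [0,6] + [0,4],
  ∂[1,3,4] = [3,4] − [1,4] + [1,3].
The 24×16 boundary matrix has rank 15 and Smith normal form diag(1,1,1,1,1,1,1,1,1,1,1,1,1,1,1).

From H_k ≅ ker(∂_k) / im(∂_{k+1}) we obtain:

  H_0: rank C_0 − rank ∂_1 = 8 − 7 = 1, and the invariant factors of ∂_1 are all 1, so H_0 = Z.
  H_1: rank ker ∂_1 − rank ∂_2 = (24 − 7) − 15 = 2, and the invariant factors of ∂_2 are all 1, so H_1 = Z^2.
  H_2: rank ker ∂_2 − rank ∂_3 = (16 − 15) − 0 = 1, and there is no ∂_3, so H_2 = Z.

(K is a triangulation of the torus T^2.)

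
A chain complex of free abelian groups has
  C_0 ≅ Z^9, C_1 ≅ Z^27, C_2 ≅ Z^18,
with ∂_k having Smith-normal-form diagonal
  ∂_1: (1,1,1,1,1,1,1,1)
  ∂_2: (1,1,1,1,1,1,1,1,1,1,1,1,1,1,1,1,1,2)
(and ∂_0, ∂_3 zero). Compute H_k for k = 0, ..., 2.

H_0: b_0 = 9 − 0 − 8 = 1; torsion from ∂_1 factors > 1: none. So H_0 ≅ Z.
H_1: b_1 = 27 − 8 − 18 = 1; torsion from ∂_2 factors > 1: [2]. So H_1 ≅ Z ⊕ Z/2.
H_2: b_2 = 18 − 18 − 0 = 0; torsion from ∂_3 factors > 1: none. So H_2 ≅ 0.

H_0 ≅ Z,  H_1 ≅ Z ⊕ Z/2,  H_2 = 0.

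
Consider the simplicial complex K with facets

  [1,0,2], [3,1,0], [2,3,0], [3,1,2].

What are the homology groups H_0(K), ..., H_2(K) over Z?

Take the total order 0 < 1 < 2 < 3 on the vertex set. Then K (dimension 2) consists of the simplices:

  0-simplices (4): [0], [1], [2], [3]
  1-simplices (6): [0,1], [0,2], [0,3], [1,2], [1,3], [2,3]
  2-simplices (4): [0,1,2], [0,1,3], [0,2,3], [1,2,3]

giving chain groups C_0 ≅ Z^4, C_1 ≅ Z^6, C_2 ≅ Z^4.

∂_1: C_1 → C_0 sends each edge [p,q] (with p < q) to q − p.
The resulting 4×6 matrix has rank 3, and its Smith normal form has invariant factors (1,1,1).

∂_2: C_2 → C_1 maps a triangle to the signed sum of its edges. For instance
  ∂[0,2,3] = [2,3] − [0,3] + [0,2],
  ∂[1,2,3] = [2,3] − [1,3] + [1,2].
As a 6×4 matrix over Z this has rank 3, with invariant factors (1,1,1).

From H_k ≅ ker(∂_k) / im(∂_{k+1}) we obtain:

  H_0: rank C_0 − rank ∂_1 = 4 − 3 = 1, and the invariant factors of ∂_1 are all 1, so H_0 = Z.
  H_1: rank ker ∂_1 − rank ∂_2 = (6 − 3) − 3 = 0, and the invariant factors of ∂_2 are all 1, so H_1 = 0.
  H_2: rank ker ∂_2 − rank ∂_3 = (4 − 3) − 0 = 1, and there is no ∂_3, so H_2 = Z.

H_0 = Z,  H_1 = 0,  H_2 = Z.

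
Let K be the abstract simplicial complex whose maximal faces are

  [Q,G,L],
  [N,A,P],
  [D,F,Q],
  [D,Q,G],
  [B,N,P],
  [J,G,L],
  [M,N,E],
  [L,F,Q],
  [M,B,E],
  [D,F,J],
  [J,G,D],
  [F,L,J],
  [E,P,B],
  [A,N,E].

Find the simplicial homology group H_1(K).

Fix the vertex order A < B < D < E < F < G < J < L < M < N < P < Q and write every simplex with vertices in increasing order. Then dim K = 2 and the simplices of K are:

  0-simplices (12): A, B, D, E, F, G, J, L, M, N, P, Q
  1-simplices (24): AE, AN, AP, BE, BM, BN, BP, DF, DG, DJ, DQ, EM, EN, EP, FJ, FL, FQ, GJ, GL, GQ, JL, LQ, MN, NP
  2-simplices (14): AEN, ANP, BEM, BEP, BNP, DFJ, DFQ, DGJ, DGQ, EMN, FJL, FLQ, GJL, GLQ

Hence C_0 ≅ Z^12, C_1 ≅ Z^24, C_2 ≅ Z^14.

The boundary map ∂_1: C_1 → C_0 maps an edge to its endpoints' difference, ∂[p,q] = q − p. For instance
  ∂EN = N − E.
The 12×24 boundary matrix has rank 10 and Smith normal form diag(1,1,1,1,1,1,1,1,1,1).

The boundary map ∂_2: C_2 → C_1 sends each 2-simplex [p,q,r] to [q,r] − [p,r] + [p,q]. For instance
  ∂FJL = JL − FL + FJ,
  ∂GLQ = LQ − GQ + GL.
This gives a 24×14 integer matrix of rank 13; reducing to Smith normal form yields diagonal entries (1,1,1,1,1,1,1,1,1,1,1,1,1).

Now H_k = ker ∂_k / im ∂_{k+1}, so:

  H_1: rank ker ∂_1 − rank ∂_2 = (24 − 10) − 13 = 1, and the invariant factors of ∂_2 are all 1, so H_1 ≅ Z.

(K is a triangulation of the disjoint union of the cylinder S^1 x I and the 2-sphere S^2.)

H_1 ≅ Z.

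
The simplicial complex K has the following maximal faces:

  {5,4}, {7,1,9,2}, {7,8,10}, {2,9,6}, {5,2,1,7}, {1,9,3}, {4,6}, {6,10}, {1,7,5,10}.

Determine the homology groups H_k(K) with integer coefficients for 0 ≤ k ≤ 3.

K has 10 vertices, 21 edges, 13 triangles, 3 3-simplices.
rank ∂_0 = 0, rank ∂_1 = 9 ⇒ b_0 = 10 − 0 − 9 = 1; all invariant factors of ∂_1 are 1 so no torsion. So H_0 = Z.
rank ∂_1 = 9, rank ∂_2 = 10 ⇒ b_1 = 21 − 9 − 10 = 2; all invariant factors of ∂_2 are 1 so no torsion. So H_1 = Z^2.
rank ∂_2 = 10, rank ∂_3 = 3 ⇒ b_2 = 13 − 10 − 3 = 0; all invariant factors of ∂_3 are 1 so no torsion. So H_2 = 0.
rank ∂_3 = 3, rank ∂_4 = 0 ⇒ b_3 = 3 − 3 − 0 = 0. So H_3 = 0.

H_0 = Z,  H_1 = Z^2,  H_2 = 0,  H_3 = 0.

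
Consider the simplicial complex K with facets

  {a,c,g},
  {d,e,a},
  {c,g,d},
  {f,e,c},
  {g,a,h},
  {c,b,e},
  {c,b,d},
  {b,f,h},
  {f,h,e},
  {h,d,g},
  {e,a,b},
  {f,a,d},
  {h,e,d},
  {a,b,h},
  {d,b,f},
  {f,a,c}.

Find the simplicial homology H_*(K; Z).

K has 8 vertices, 24 edges, 16 triangles.
rank ∂_0 = 0, rank ∂_1 = 7 ⇒ b_0 = 8 − 0 − 7 = 1; all invariant factors of ∂_1 are 1 so no torsion. So H_0 ≅ Z.
rank ∂_1 = 7, rank ∂_2 = 15 ⇒ b_1 = 24 − 7 − 15 = 2; all invariant factors of ∂_2 are 1 so no torsion. So H_1 ≅ Z^2.
rank ∂_2 = 15, rank ∂_3 = 0 ⇒ b_2 = 16 − 15 − 0 = 1. So H_2 ≅ Z.

H_0 = Z,  H_1 = Z^2,  H_2 = Z.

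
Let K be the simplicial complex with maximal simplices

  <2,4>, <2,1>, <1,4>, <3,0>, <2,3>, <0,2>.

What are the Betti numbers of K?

b_0 = 1, b_1 = 2.

We work with the vertex ordering 0 < 1 < 2 < 3 < 4. The simplices of K, each written with vertices in increasing order, are:

  0-simplices (5): [0], [1], [2], [3], [4]
  1-simplices (6): [0,2], [0,3], [1,2], [1,4], [2,3], [2,4]

Hence C_0 ≅ Z^5, C_1 ≅ Z^6.

The boundary map ∂_1: C_1 → C_0 sends each edge [p,q] (with p < q) to q − p. For instance
  ∂[2,4] = [4] − [2].
The resulting 5×6 matrix has rank 4, and its Smith normal form has invariant factors (1,1,1,1).

From H_k ≅ ker(∂_k) / im(∂_{k+1}) we obtain:

  H_0: rank C_0 − rank ∂_1 = 5 − 4 = 1, and the invariant factors of ∂_1 are all 1, so H_0 ≅ Z.
  H_1: rank ker ∂_1 − rank ∂_2 = (6 − 4) − 0 = 2, and there is no ∂_2, so H_1 ≅ Z^2.

Hence the Betti numbers are b_0 = 1, b_1 = 2.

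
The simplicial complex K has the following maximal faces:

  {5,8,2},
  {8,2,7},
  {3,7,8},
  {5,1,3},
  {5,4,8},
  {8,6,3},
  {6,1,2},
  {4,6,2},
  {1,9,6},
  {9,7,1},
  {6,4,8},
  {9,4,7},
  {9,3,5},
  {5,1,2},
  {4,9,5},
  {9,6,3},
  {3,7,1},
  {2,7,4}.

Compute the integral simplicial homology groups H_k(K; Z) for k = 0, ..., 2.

Fix the vertex order 1 < 2 < 3 < 4 < 5 < 6 < 7 < 8 < 9 and write every simplex with vertices in increasing order. Then dim K = 2 and the simplices of K are:

  0-simplices (9): [1], [2], [3], [4], [5], [6], [7], [8], [9]
  1-simplices (27): (27 of them)
  2-simplices (18): [1,2,5], [1,2,6], [1,3,5], [1,3,7], [1,6,9], [1,7,9], [2,4,6], [2,4,7], [2,5,8], [2,7,8], [3,5,9], [3,6,8], [3,6,9], [3,7,8], [4,5,8], [4,5,9], [4,6,8], [4,7,9]

so the chain groups are C_0 ≅ Z^9, C_1 ≅ Z^27, C_2 ≅ Z^18.

Boundary ∂_1: C_1 → C_0 sends each edge [p,q] (with p < q) to q − p.
As a 9×27 matrix over Z this has rank 8, with invariant factors (1,1,1,1,1,1,1,1).

Boundary ∂_2: C_2 → C_1 acts by ∂[p,q,r] = [q,r] − [p,r] + [p,q]. For instance
  ∂[1,2,5] = [2,5] − [1,5] + [1,2],
  ∂[1,6,9] = [6,9] − [1,9] + [1,6].
As a 27×18 matrix over Z this has rank 18, with invariant factors (1,1,1,1,1,1,1,1,1,1,1,1,1,1,1,1,1,2).

Computing H_k = (kernel of ∂_k) / (image of ∂_{k+1}):

  H_0: rank C_0 − rank ∂_1 = 9 − 8 = 1, and the invariant factors of ∂_1 are all 1, so H_0 = Z.
  H_1: rank ker ∂_1 − rank ∂_2 = (27 − 8) − 18 = 1, and ∂_2 has invariant factor 2 > 1, so H_1 = Z ⊕ Z/2.
  H_2: rank ker ∂_2 − rank ∂_3 = (18 − 18) − 0 = 0, and there is no ∂_3, so H_2 = 0.

As a check, the Euler characteristic is 9 − 27 + 18 = 0, which agrees with 1 − 1 + 0 = 0.

H_0 = Z,  H_1 = Z ⊕ Z/2,  H_2 = 0.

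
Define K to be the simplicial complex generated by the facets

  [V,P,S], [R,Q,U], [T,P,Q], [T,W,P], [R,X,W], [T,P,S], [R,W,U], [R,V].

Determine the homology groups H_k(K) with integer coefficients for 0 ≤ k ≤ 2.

H_0 = Z,  H_1 = Z^2,  H_2 = 0.

Take the total order P < Q < R < S < T < U < V < W < X on the vertex set. Then K (dimension 2) consists of the simplices:

  0-simplices (9): P, Q, R, S, T, U, V, W, X
  1-simplices (17): PQ, PS, PT, PV, PW, QR, QT, QU, RU, RV, RW, RX, ST, SV, TW, UW, WX
  2-simplices (7): PQT, PST, PSV, PTW, QRU, RUW, RWX

giving chain groups C_0 ≅ Z^9, C_1 ≅ Z^17, C_2 ≅ Z^7.

Boundary ∂_1: C_1 → C_0 maps an edge to its endpoints' difference, ∂[p,q] = q − p. For instance
  ∂QR = R − Q.
The 9×17 boundary matrix has rank 8 and Smith normal form diag(1,1,1,1,1,1,1,1).

Boundary ∂_2: C_2 → C_1 acts by ∂[p,q,r] = [q,r] − [p,r] + [p,q]. For instance
  ∂PTW = TW − PW + PT,
  ∂PQT = QT − PT + PQ.
This gives a 17×7 integer matrix of rank 7; reducing to Smith normal form yields diagonal entries (1,1,1,1,1,1,1).

From H_k ≅ ker(∂_k) / im(∂_{k+1}) we obtain:

  H_0: rank C_0 − rank ∂_1 = 9 − 8 = 1, and the invariant factors of ∂_1 are all 1, so H_0 = Z.
  H_1: rank ker ∂_1 − rank ∂_2 = (17 − 8) − 7 = 2, and the invariant factors of ∂_2 are all 1, so H_1 = Z^2.
  H_2: rank ker ∂_2 − rank ∂_3 = (7 − 7) − 0 = 0, and there is no ∂_3, so H_2 = 0.

As a check, the Euler characteristic is 9 − 17 + 7 = -1, which agrees with 1 − 2 + 0 = -1.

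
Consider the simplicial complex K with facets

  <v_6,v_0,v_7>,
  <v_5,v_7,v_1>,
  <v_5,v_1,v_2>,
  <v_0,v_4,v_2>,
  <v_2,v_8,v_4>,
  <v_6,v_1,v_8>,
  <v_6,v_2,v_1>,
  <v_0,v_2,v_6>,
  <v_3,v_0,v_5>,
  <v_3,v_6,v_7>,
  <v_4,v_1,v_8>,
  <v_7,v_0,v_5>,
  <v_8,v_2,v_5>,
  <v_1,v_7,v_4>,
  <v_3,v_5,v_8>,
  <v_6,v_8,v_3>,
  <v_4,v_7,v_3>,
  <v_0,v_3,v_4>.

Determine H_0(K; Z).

H_0 ≅ Z.

Fix the vertex order v_0 < v_1 < v_2 < v_3 < v_4 < v_5 < v_6 < v_7 < v_8 and write every simplex with vertices in increasing order. Then dim K = 2 and the simplices of K are:

  0-simplices (9): [v_0], [v_1], [v_2], [v_3], [v_4], [v_5], [v_6], [v_7], [v_8]
  1-simplices (27): (27 of them)
  2-simplices (18): (18 of them)

so the chain groups are C_0 ≅ Z^9, C_1 ≅ Z^27, C_2 ≅ Z^18.

The boundary map ∂_1: C_1 → C_0 maps an edge to its endpoints' difference, ∂[p,q] = q − p.
The resulting 9×27 matrix has rank 8, and its Smith normal form has invariant factors (1,1,1,1,1,1,1,1).

Boundary ∂_2: C_2 → C_1 acts by ∂[p,q,r] = [q,r] − [p,r] + [p,q]. For instance
  ∂[v_2,v_5,v_8] = [v_5,v_8] − [v_2,v_8] + [v_2,v_5],
  ∂[v_3,v_6,v_8] = [v_6,v_8] − [v_3,v_8] + [v_3,v_6].
The resulting 27×18 matrix has rank 18, and its Smith normal form has invariant factors (1,1,1,1,1,1,1,1,1,1,1,1,1,1,1,1,1,2).

From H_k ≅ ker(∂_k) / im(∂_{k+1}) we obtain:

  H_0: rank C_0 − rank ∂_1 = 9 − 8 = 1, and the invariant factors of ∂_1 are all 1, so H_0 = Z.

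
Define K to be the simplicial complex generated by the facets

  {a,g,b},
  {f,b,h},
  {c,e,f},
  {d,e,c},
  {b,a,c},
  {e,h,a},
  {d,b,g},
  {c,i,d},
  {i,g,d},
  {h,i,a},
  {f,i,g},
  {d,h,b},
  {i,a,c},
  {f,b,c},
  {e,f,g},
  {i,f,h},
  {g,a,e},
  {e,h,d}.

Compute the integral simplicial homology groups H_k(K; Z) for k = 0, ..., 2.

Order the vertices as a < b < c < d < e < f < g < h < i. Listing each simplex with vertices in this order, K has dimension 2 with simplices:

  0-simplices (9): a, b, c, d, e, f, g, h, i
  1-simplices (27): ab, ac, ae, ag, ah, ai, bc, bd, bf, bg, bh, cd, ce, cf, ci, de, dg, dh, di, ef, eg, eh, fg, fh, fi, gi, hi
  2-simplices (18): abc, abg, aci, aeg, aeh, ahi, bcf, bdg, bdh, bfh, cde, cdi, cef, deh, dgi, efg, fgi, fhi

so the chain groups are C_0 ≅ Z^9, C_1 ≅ Z^27, C_2 ≅ Z^18.

∂_1: C_1 → C_0 maps an edge to its endpoints' difference, ∂[p,q] = q − p. For instance
  ∂ef = f − e.
The 9×27 boundary matrix has rank 8 and Smith normal form diag(1,1,1,1,1,1,1,1).

The boundary map ∂_2: C_2 → C_1 maps a triangle to the signed sum of its edges. For instance
  ∂fgi = gi − fi + fg,
  ∂deh = eh − dh + de.
The resulting 27×18 matrix has rank 17, and its Smith normal form has invariant factors (1,1,1,1,1,1,1,1,1,1,1,1,1,1,1,1,1).

Computing H_k = (kernel of ∂_k) / (image of ∂_{k+1}):

  H_0: rank C_0 − rank ∂_1 = 9 − 8 = 1, and the invariant factors of ∂_1 are all 1, so H_0 = Z.
  H_1: rank ker ∂_1 − rank ∂_2 = (27 − 8) − 17 = 2, and the invariant factors of ∂_2 are all 1, so H_1 = Z^2.
  H_2: rank ker ∂_2 − rank ∂_3 = (18 − 17) − 0 = 1, and there is no ∂_3, so H_2 = Z.

(K is a triangulation of the torus T^2.)

H_0 = Z,  H_1 = Z^2,  H_2 = Z.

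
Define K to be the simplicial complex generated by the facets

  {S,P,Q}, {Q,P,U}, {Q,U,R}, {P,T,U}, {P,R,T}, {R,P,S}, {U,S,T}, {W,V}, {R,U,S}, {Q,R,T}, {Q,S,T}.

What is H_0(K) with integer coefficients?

We work with the vertex ordering P < Q < R < S < T < U < V < W. The simplices of K, each written with vertices in increasing order, are:

  0-simplices (8): P, Q, R, S, T, U, V, W
  1-simplices (16): PQ, PR, PS, PT, PU, QR, QS, QT, QU, RS, RT, RU, ST, SU, TU, VW
  2-simplices (10): PQS, PQU, PRS, PRT, PTU, QRT, QRU, QST, RSU, STU

giving chain groups C_0 ≅ Z^8, C_1 ≅ Z^16, C_2 ≅ Z^10.

The boundary map ∂_1: C_1 → C_0 sends each edge [p,q] (with p < q) to q − p. For instance
  ∂RU = U − R.
This gives a 8×16 integer matrix of rank 6; reducing to Smith normal form yields diagonal entries (1,1,1,1,1,1).

Boundary ∂_2: C_2 → C_1 maps a triangle to the signed sum of its edges. For instance
  ∂PTU = TU − PU + PT,
  ∂PRS = RS − PS + PR.
The 16×10 boundary matrix has rank 10 and Smith normal form diag(1,1,1,1,1,1,1,1,1,2).

Reading off H_k = ker ∂_k / im ∂_{k+1}:

  H_0: rank C_0 − rank ∂_1 = 8 − 6 = 2, and the invariant factors of ∂_1 are all 1, so H_0 ≅ Z^2.

H_0 ≅ Z^2.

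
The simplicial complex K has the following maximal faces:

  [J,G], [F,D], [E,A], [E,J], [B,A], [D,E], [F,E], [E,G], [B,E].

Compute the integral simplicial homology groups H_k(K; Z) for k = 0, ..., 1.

Fix the vertex order A < B < D < E < F < G < J and write every simplex with vertices in increasing order. Then dim K = 1 and the simplices of K are:

  0-simplices (7): A, B, D, E, F, G, J
  1-simplices (9): AB, AE, BE, DE, DF, EF, EG, EJ, GJ

giving chain groups C_0 ≅ Z^7, C_1 ≅ Z^9.

The boundary map ∂_1: C_1 → C_0 sends each edge [p,q] (with p < q) to q − p. For instance
  ∂DE = E − D.
This gives a 7×9 integer matrix of rank 6; reducing to Smith normal form yields diagonal entries (1,1,1,1,1,1).

From H_k ≅ ker(∂_k) / im(∂_{k+1}) we obtain:

  H_0: rank C_0 − rank ∂_1 = 7 − 6 = 1, and the invariant factors of ∂_1 are all 1, so H_0 ≅ Z.
  H_1: rank ker ∂_1 − rank ∂_2 = (9 − 6) − 0 = 3, and there is no ∂_2, so H_1 ≅ Z^3.

As a check, the Euler characteristic is 7 − 9 = -2, which agrees with 1 − 3 = -2.
(K is a triangulation of a wedge of 3 circles.)

H_0 ≅ Z,  H_1 ≅ Z^3.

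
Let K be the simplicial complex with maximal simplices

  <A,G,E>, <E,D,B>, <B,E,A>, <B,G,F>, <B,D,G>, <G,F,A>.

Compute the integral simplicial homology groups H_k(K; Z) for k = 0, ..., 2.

Order the vertices as A < B < D < E < F < G. Listing each simplex with vertices in this order, K has dimension 2 with simplices:

  0-simplices (6): A, B, D, E, F, G
  1-simplices (12): AB, AE, AF, AG, BD, BE, BF, BG, DE, DG, EG, FG
  2-simplices (6): ABE, AEG, AFG, BDE, BDG, BFG

so the chain groups are C_0 ≅ Z^6, C_1 ≅ Z^12, C_2 ≅ Z^6.

∂_1: C_1 → C_0 sends each edge [p,q] (with p < q) to q − p. For instance
  ∂BF = F − B.
The 6×12 boundary matrix has rank 5 and Smith normal form diag(1,1,1,1,1).

∂_2: C_2 → C_1 maps a triangle to the signed sum of its edges. For instance
  ∂ABE = BE − AE + AB,
  ∂BDE = DE − BE + BD.
The 12×6 boundary matrix has rank 6 and Smith normal form diag(1,1,1,1,1,1).

Now H_k = ker ∂_k / im ∂_{k+1}, so:

  H_0: rank C_0 − rank ∂_1 = 6 − 5 = 1, and the invariant factors of ∂_1 are all 1, so H_0 = Z.
  H_1: rank ker ∂_1 − rank ∂_2 = (12 − 5) − 6 = 1, and the invariant factors of ∂_2 are all 1, so H_1 = Z.
  H_2: rank ker ∂_2 − rank ∂_3 = (6 − 6) − 0 = 0, and there is no ∂_3, so H_2 = 0.

H_0 = Z,  H_1 = Z,  H_2 = 0.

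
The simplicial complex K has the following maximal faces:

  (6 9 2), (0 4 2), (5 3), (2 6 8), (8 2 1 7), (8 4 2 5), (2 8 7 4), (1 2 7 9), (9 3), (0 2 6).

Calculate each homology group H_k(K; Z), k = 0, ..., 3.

We work with the vertex ordering 0 < 1 < 2 < 3 < 4 < 5 < 6 < 7 < 8 < 9. The simplices of K, each written with vertices in increasing order, are:

  0-simplices (10): [0], [1], [2], [3], [4], [5], [6], [7], [8], [9]
  1-simplices (23): [0,2], [0,4], [0,6], [1,2], [1,7], [1,8], [1,9], [2,4], [2,5], [2,6], [2,7], [2,8], [2,9], [3,5], [3,9], [4,5], [4,7], [4,8], [5,8], [6,8], [6,9], [7,8], [7,9]
  2-simplices (17): [0,2,4], [0,2,6], [1,2,7], [1,2,8], [1,2,9], [1,7,8], [1,7,9], [2,4,5], [2,4,7], [2,4,8], [2,5,8], [2,6,8], [2,6,9], [2,7,8], [2,7,9], [4,5,8], [4,7,8]
  3-simplices (4): [1,2,7,8], [1,2,7,9], [2,4,5,8], [2,4,7,8]

giving chain groups C_0 ≅ Z^10, C_1 ≅ Z^23, C_2 ≅ Z^17, C_3 ≅ Z^4.

Boundary ∂_1: C_1 → C_0 is given by ∂[p,q] = [q] − [p]. For instance
  ∂[2,7] = [7] − [2].
As a 10×23 matrix over Z this has rank 9, with invariant factors (1,1,1,1,1,1,1,1,1).

∂_2: C_2 → C_1 maps a triangle to the signed sum of its edges. For instance
  ∂[2,4,7] = [4,7] − [2,7] + [2,4],
  ∂[2,6,9] = [6,9] − [2,9] + [2,6].
The resulting 23×17 matrix has rank 13, and its Smith normal form has invariant factors (1,1,1,1,1,1,1,1,1,1,1,1,1).

∂_3: C_3 → C_2 sends each 3-simplex σ to the alternating sum Σ_i (−1)^i (σ with its i-th vertex removed). For instance
  ∂[2,4,5,8] = [4,5,8] − [2,5,8] + [2,4,8] − [2,4,5],
  ∂[1,2,7,8] = [2,7,8] − [1,7,8] + [1,2,8] − [1,2,7].
The 17×4 boundary matrix has rank 4 and Smith normal form diag(1,1,1,1).

Reading off H_k = ker ∂_k / im ∂_{k+1}:

  H_0: rank C_0 − rank ∂_1 = 10 − 9 = 1, and the invariant factors of ∂_1 are all 1, so H_0 = Z.
  H_1: rank ker ∂_1 − rank ∂_2 = (23 − 9) − 13 = 1, and the invariant factors of ∂_2 are all 1, so H_1 = Z.
  H_2: rank ker ∂_2 − rank ∂_3 = (17 − 13) − 4 = 0, and the invariant factors of ∂_3 are all 1, so H_2 = 0.
  H_3: rank ker ∂_3 − rank ∂_4 = (4 − 4) − 0 = 0, and there is no ∂_4, so H_3 = 0.

As a check, the Euler characteristic is 10 − 23 + 17 − 4 = 0, which agrees with 1 − 1 + 0 − 0 = 0.

H_0 ≅ Z,  H_1 ≅ Z,  H_2 = 0,  H_3 = 0.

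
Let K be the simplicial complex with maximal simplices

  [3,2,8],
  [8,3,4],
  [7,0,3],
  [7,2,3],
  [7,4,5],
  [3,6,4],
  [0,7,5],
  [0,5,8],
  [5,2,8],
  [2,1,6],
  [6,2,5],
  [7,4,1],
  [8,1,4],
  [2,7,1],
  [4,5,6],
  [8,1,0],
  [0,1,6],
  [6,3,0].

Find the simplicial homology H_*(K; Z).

H_0 = Z,  H_1 = Z^2,  H_2 = Z.

K has 9 vertices, 27 edges, 18 triangles.
rank ∂_0 = 0, rank ∂_1 = 8 ⇒ b_0 = 9 − 0 − 8 = 1; all invariant factors of ∂_1 are 1 so no torsion. So H_0 = Z.
rank ∂_1 = 8, rank ∂_2 = 17 ⇒ b_1 = 27 − 8 − 17 = 2; all invariant factors of ∂_2 are 1 so no torsion. So H_1 = Z^2.
rank ∂_2 = 17, rank ∂_3 = 0 ⇒ b_2 = 18 − 17 − 0 = 1. So H_2 = Z.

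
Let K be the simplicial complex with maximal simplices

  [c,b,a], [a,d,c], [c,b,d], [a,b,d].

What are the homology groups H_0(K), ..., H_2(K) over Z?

Take the total order a < b < c < d on the vertex set. Then K (dimension 2) consists of the simplices:

  0-simplices (4): a, b, c, d
  1-simplices (6): ab, ac, ad, bc, bd, cd
  2-simplices (4): abc, abd, acd, bcd

so the chain groups are C_0 ≅ Z^4, C_1 ≅ Z^6, C_2 ≅ Z^4.

∂_1: C_1 → C_0 sends each edge [p,q] (with p < q) to q − p.
The resulting 4×6 matrix has rank 3, and its Smith normal form has invariant factors (1,1,1).

The boundary map ∂_2: C_2 → C_1 sends each 2-simplex [p,q,r] to [q,r] − [p,r] + [p,q]. For instance
  ∂abc = bc − ac + ab,
  ∂acd = cd − ad + ac.
This gives a 6×4 integer matrix of rank 3; reducing to Smith normal form yields diagonal entries (1,1,1).

Computing H_k = (kernel of ∂_k) / (image of ∂_{k+1}):

  H_0: rank C_0 − rank ∂_1 = 4 − 3 = 1, and the invariant factors of ∂_1 are all 1, so H_0 ≅ Z.
  H_1: rank ker ∂_1 − rank ∂_2 = (6 − 3) − 3 = 0, and the invariant factors of ∂_2 are all 1, so H_1 ≅ 0.
  H_2: rank ker ∂_2 − rank ∂_3 = (4 − 3) − 0 = 1, and there is no ∂_3, so H_2 ≅ Z.

H_0 ≅ Z,  H_1 = 0,  H_2 ≅ Z.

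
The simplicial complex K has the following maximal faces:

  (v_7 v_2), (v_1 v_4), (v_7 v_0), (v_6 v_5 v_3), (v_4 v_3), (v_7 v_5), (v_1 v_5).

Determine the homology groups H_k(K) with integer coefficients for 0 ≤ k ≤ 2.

H_0 ≅ Z,  H_1 ≅ Z,  H_2 = 0.

Take the total order v_0 < v_1 < v_2 < v_3 < v_4 < v_5 < v_6 < v_7 on the vertex set. Then K (dimension 2) consists of the simplices:

  0-simplices (8): [v_0], [v_1], [v_2], [v_3], [v_4], [v_5], [v_6], [v_7]
  1-simplices (9): [v_0,v_7], [v_1,v_4], [v_1,v_5], [v_2,v_7], [v_3,v_4], [v_3,v_5], [v_3,v_6], [v_5,v_6], [v_5,v_7]
  2-simplices (1): [v_3,v_5,v_6]

Hence C_0 ≅ Z^8, C_1 ≅ Z^9, C_2 ≅ Z^1.

Boundary ∂_1: C_1 → C_0 sends each edge [p,q] (with p < q) to q − p. For instance
  ∂[v_3,v_5] = [v_5] − [v_3].
This gives a 8×9 integer matrix of rank 7; reducing to Smith normal form yields diagonal entries (1,1,1,1,1,1,1).

Boundary ∂_2: C_2 → C_1 maps a triangle to the signed sum of its edges. For instance
  ∂[v_3,v_5,v_6] = [v_5,v_6] − [v_3,v_6] + [v_3,v_5].
The 9×1 boundary matrix has rank 1 and Smith normal form diag(1).

From H_k ≅ ker(∂_k) / im(∂_{k+1}) we obtain:

  H_0: rank C_0 − rank ∂_1 = 8 − 7 = 1, and the invariant factors of ∂_1 are all 1, so H_0 ≅ Z.
  H_1: rank ker ∂_1 − rank ∂_2 = (9 − 7) − 1 = 1, and the invariant factors of ∂_2 are all 1, so H_1 ≅ Z.
  H_2: rank ker ∂_2 − rank ∂_3 = (1 − 1) − 0 = 0, and there is no ∂_3, so H_2 ≅ 0.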